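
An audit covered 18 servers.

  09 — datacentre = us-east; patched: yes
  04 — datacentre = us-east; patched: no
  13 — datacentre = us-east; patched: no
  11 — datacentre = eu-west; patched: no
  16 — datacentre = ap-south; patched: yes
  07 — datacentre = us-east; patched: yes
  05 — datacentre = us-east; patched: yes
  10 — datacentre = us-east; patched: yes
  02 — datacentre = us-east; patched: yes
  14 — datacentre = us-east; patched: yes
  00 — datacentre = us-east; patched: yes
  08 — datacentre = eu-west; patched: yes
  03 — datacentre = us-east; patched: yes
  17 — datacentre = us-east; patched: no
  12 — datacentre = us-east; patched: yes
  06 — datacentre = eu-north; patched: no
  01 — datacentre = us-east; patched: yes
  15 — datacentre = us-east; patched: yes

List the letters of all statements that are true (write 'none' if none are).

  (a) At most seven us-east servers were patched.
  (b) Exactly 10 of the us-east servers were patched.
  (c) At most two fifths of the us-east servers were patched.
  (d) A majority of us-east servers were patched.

(d)

|A| = 14, |A ∩ B| = 11, |A ∖ B| = 3.
(a) |A ∩ B| ≤ 7: fails.
(b) |A ∩ B| = 10: fails.
(c) |A ∩ B| / |A| ≤ 2/5: fails.
(d) |A ∩ B| > |A ∖ B|: holds.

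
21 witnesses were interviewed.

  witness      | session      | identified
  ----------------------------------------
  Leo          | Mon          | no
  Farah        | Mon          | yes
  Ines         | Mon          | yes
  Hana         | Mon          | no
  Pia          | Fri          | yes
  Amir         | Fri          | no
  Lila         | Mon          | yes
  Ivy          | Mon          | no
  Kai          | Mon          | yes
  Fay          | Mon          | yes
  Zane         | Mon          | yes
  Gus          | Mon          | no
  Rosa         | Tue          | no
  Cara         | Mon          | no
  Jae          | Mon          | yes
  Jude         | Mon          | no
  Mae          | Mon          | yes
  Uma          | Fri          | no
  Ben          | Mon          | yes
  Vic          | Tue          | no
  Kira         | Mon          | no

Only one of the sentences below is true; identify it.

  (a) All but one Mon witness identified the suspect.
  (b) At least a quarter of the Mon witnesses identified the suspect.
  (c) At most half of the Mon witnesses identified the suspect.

(b)

|A| = 16, |A ∩ B| = 9, |A ∖ B| = 7.
(a) requires |A ∖ B| = 1: false.
(b) requires |A ∩ B| / |A| ≥ 1/4: true.
(c) requires |A ∩ B| ≤ |A ∖ B|: false.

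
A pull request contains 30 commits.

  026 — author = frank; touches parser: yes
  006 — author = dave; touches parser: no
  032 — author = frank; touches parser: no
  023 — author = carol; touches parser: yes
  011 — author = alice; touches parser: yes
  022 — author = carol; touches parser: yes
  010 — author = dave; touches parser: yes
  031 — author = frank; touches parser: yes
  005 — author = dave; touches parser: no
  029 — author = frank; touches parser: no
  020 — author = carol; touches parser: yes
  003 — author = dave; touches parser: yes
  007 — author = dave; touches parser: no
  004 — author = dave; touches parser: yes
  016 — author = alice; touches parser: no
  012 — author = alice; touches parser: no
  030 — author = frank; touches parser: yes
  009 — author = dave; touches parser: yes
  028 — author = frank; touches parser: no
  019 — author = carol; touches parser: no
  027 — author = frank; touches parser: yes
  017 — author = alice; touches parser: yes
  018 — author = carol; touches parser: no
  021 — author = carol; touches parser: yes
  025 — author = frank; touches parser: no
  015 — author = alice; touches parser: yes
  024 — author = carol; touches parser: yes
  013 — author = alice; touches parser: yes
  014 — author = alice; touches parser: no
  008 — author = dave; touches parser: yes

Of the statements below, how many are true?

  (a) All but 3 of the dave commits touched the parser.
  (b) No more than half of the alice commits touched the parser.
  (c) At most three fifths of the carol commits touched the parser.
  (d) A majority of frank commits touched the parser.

1

(a) dave: |A| = 8, |A ∩ B| = 5; needs |A ∖ B| = 3 — true.
(b) alice: |A| = 7, |A ∩ B| = 4; needs |A ∩ B| ≤ |A ∖ B| — false.
(c) carol: |A| = 7, |A ∩ B| = 5; needs |A ∩ B| / |A| ≤ 3/5 — false.
(d) frank: |A| = 8, |A ∩ B| = 4; needs |A ∩ B| > |A ∖ B| — false.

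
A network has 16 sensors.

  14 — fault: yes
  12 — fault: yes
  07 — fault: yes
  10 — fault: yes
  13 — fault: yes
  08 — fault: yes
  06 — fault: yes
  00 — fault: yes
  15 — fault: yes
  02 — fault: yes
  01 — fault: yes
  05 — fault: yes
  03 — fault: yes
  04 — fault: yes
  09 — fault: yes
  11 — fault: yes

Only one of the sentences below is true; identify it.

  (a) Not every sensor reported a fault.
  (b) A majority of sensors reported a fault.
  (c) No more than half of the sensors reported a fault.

|A| = 16, |A ∩ B| = 16, |A ∖ B| = 0.
(a) requires A ⊄ B (|A ∖ B| ≥ 1): false.
(b) requires |A ∩ B| > |A ∖ B|: true.
(c) requires |A ∩ B| ≤ |A ∖ B|: false.

(b)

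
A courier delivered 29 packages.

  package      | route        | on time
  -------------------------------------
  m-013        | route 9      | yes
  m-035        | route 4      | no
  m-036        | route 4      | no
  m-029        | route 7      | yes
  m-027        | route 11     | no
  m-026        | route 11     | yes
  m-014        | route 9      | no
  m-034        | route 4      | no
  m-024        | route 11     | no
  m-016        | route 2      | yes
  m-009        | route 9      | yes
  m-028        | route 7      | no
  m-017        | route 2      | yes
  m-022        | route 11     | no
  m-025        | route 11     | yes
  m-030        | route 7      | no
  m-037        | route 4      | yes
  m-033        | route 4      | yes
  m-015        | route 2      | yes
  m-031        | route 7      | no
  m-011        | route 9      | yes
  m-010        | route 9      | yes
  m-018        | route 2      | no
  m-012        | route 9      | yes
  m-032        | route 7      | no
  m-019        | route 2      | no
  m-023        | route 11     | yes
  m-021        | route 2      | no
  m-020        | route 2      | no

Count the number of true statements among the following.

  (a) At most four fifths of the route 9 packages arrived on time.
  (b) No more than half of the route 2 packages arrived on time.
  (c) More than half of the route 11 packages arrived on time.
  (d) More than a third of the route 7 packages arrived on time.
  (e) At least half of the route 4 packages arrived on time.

1

(a) route 9: |A| = 6, |A ∩ B| = 5; needs |A ∩ B| / |A| ≤ 4/5 — false.
(b) route 2: |A| = 7, |A ∩ B| = 3; needs |A ∩ B| ≤ |A ∖ B| — true.
(c) route 11: |A| = 6, |A ∩ B| = 3; needs |A ∩ B| > |A ∖ B| — false.
(d) route 7: |A| = 5, |A ∩ B| = 1; needs |A ∩ B| / |A| > 1/3 — false.
(e) route 4: |A| = 5, |A ∩ B| = 2; needs |A ∩ B| ≥ |A ∖ B| — false.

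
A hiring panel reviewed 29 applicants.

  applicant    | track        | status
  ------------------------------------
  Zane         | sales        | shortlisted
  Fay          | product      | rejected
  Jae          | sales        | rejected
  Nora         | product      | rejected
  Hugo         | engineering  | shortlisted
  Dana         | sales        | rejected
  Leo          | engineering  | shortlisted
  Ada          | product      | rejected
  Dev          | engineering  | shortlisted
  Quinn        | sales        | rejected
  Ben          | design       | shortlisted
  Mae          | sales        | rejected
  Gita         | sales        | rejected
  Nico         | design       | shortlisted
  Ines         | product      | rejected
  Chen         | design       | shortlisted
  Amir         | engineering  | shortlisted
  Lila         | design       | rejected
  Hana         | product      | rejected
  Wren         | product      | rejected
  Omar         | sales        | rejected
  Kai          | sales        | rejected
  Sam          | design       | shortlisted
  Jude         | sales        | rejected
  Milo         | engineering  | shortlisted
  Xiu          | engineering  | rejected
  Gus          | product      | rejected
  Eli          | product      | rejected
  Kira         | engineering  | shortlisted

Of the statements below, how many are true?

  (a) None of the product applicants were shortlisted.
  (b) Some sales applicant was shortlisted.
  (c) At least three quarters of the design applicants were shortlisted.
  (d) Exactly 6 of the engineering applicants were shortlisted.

(a) product: |A| = 8, |A ∩ B| = 0; needs A ∩ B = ∅ (|A ∩ B| = 0) — true.
(b) sales: |A| = 9, |A ∩ B| = 1; needs A ∩ B ≠ ∅ (|A ∩ B| ≥ 1) — true.
(c) design: |A| = 5, |A ∩ B| = 4; needs |A ∩ B| / |A| ≥ 3/4 — true.
(d) engineering: |A| = 7, |A ∩ B| = 6; needs |A ∩ B| = 6 — true.

4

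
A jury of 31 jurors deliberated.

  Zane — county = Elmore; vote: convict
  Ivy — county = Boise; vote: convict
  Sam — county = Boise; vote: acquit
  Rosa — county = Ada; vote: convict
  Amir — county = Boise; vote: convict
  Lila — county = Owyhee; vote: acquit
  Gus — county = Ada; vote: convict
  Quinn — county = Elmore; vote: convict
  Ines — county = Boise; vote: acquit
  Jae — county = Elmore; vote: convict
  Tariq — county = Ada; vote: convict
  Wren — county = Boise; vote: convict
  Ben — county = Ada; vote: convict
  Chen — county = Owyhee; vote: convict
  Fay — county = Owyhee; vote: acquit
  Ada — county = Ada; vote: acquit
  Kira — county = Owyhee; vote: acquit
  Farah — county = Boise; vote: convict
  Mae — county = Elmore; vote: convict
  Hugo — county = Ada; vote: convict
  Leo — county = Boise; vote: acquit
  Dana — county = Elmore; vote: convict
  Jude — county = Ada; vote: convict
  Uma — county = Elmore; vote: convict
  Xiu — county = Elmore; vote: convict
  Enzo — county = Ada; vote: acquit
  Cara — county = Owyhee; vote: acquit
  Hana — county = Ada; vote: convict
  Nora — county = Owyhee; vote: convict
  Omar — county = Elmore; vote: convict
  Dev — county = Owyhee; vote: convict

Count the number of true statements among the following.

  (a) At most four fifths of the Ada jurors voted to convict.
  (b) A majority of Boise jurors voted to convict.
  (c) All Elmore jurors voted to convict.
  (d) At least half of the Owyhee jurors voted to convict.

3

(a) Ada: |A| = 9, |A ∩ B| = 7; needs |A ∩ B| / |A| ≤ 4/5 — true.
(b) Boise: |A| = 7, |A ∩ B| = 4; needs |A ∩ B| > |A ∖ B| — true.
(c) Elmore: |A| = 8, |A ∩ B| = 8; needs A ⊆ B, i.e. every element of A is in B (|A ∖ B| = 0) — true.
(d) Owyhee: |A| = 7, |A ∩ B| = 3; needs |A ∩ B| ≥ |A ∖ B| — false.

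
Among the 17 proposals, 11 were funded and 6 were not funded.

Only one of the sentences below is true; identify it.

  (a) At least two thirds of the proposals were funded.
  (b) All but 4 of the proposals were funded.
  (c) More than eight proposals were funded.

(c)

|A| = 17, |A ∩ B| = 11, |A ∖ B| = 6.
(a) requires |A ∩ B| / |A| ≥ 2/3: false.
(b) requires |A ∖ B| = 4: false.
(c) requires |A ∩ B| > 8: true.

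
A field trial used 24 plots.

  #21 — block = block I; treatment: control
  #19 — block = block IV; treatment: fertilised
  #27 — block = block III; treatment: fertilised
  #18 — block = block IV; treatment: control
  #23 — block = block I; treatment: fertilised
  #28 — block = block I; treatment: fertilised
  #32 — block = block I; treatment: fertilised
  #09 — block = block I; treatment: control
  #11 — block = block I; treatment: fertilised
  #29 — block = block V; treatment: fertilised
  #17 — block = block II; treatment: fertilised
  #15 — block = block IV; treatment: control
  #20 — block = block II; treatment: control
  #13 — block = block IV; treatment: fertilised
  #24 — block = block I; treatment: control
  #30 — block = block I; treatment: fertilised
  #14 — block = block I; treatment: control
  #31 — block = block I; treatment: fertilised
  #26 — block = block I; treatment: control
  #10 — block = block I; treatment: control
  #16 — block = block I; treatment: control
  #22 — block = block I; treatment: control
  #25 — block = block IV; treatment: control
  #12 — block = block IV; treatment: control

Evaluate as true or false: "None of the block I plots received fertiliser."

'None of the block I plots received fertiliser' holds iff A ∩ B = ∅ (|A ∩ B| = 0).
A (the restrictor) = {#21, #23, #28, #32, #09, #11, #24, #30, #14, #31, #26, #10, #16, #22}, |A| = 14.
A ∩ B = {#23, #28, #32, #11, #30, #31}, so |A ∩ B| = 6.
So the statement is false.

False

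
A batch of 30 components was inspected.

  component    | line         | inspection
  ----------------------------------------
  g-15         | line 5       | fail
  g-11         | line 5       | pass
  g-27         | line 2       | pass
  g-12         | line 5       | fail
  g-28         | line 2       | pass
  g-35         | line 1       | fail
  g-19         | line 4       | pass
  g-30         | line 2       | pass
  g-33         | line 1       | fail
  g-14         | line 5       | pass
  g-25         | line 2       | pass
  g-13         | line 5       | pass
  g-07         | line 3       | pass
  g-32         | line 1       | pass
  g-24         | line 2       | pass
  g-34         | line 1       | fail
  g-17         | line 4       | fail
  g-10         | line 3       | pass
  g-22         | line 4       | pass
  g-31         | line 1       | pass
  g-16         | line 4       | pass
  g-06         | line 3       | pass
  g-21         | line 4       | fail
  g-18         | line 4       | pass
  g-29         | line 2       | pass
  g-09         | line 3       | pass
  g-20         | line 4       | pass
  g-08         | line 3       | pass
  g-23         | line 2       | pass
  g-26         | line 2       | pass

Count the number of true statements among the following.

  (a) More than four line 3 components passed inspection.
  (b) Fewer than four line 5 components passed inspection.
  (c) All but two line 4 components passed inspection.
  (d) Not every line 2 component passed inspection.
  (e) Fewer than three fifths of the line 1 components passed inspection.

4

(a) line 3: |A| = 5, |A ∩ B| = 5; needs |A ∩ B| > 4 — true.
(b) line 5: |A| = 5, |A ∩ B| = 3; needs |A ∩ B| < 4 — true.
(c) line 4: |A| = 7, |A ∩ B| = 5; needs |A ∖ B| = 2 — true.
(d) line 2: |A| = 8, |A ∩ B| = 8; needs A ⊄ B (|A ∖ B| ≥ 1) — false.
(e) line 1: |A| = 5, |A ∩ B| = 2; needs |A ∩ B| / |A| < 3/5 — true.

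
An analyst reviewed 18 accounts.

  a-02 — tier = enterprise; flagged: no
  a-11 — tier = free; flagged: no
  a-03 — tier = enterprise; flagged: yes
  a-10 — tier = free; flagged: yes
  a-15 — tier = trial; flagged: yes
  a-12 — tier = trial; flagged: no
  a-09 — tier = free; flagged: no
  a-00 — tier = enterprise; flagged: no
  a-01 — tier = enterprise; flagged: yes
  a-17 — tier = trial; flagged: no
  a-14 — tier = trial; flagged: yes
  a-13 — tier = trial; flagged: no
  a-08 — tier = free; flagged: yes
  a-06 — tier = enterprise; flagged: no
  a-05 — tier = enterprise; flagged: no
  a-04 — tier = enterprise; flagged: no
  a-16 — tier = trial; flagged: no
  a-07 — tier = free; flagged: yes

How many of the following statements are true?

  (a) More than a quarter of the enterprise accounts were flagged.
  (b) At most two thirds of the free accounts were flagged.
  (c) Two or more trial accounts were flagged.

(a) enterprise: |A| = 7, |A ∩ B| = 2; needs |A ∩ B| / |A| > 1/4 — true.
(b) free: |A| = 5, |A ∩ B| = 3; needs |A ∩ B| / |A| ≤ 2/3 — true.
(c) trial: |A| = 6, |A ∩ B| = 2; needs |A ∩ B| ≥ 2 — true.

3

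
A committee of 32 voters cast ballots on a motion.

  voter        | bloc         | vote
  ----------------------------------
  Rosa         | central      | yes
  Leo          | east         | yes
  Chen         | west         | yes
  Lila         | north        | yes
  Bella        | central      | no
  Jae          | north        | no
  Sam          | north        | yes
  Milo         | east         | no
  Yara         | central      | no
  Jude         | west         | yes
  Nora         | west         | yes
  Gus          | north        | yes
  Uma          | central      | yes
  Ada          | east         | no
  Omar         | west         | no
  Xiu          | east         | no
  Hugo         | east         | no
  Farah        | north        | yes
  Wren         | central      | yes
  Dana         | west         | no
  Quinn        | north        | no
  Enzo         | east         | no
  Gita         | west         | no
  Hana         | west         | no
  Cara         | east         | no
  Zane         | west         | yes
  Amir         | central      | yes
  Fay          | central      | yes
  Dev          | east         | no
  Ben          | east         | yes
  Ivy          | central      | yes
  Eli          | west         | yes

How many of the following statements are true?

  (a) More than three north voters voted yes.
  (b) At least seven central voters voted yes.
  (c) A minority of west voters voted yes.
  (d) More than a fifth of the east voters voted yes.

(a) north: |A| = 6, |A ∩ B| = 4; needs |A ∩ B| > 3 — true.
(b) central: |A| = 8, |A ∩ B| = 6; needs |A ∩ B| ≥ 7 — false.
(c) west: |A| = 9, |A ∩ B| = 5; needs |A ∩ B| < |A ∖ B| — false.
(d) east: |A| = 9, |A ∩ B| = 2; needs |A ∩ B| / |A| > 1/5 — true.

2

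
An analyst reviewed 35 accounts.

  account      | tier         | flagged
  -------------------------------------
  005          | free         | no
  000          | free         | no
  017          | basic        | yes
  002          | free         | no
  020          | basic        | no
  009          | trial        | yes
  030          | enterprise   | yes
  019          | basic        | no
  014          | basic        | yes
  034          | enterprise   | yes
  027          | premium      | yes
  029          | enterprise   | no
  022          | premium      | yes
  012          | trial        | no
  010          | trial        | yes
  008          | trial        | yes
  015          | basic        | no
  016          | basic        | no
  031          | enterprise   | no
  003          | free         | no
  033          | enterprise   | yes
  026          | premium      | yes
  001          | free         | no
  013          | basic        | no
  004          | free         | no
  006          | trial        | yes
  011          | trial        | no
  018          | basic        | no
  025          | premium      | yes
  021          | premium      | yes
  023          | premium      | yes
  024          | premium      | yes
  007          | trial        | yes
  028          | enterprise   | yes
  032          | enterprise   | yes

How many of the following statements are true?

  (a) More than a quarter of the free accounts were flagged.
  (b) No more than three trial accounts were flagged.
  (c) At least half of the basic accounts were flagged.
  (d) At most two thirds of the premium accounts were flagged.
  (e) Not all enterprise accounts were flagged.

(a) free: |A| = 6, |A ∩ B| = 0; needs |A ∩ B| / |A| > 1/4 — false.
(b) trial: |A| = 7, |A ∩ B| = 5; needs |A ∩ B| ≤ 3 — false.
(c) basic: |A| = 8, |A ∩ B| = 2; needs |A ∩ B| ≥ |A ∖ B| — false.
(d) premium: |A| = 7, |A ∩ B| = 7; needs |A ∩ B| / |A| ≤ 2/3 — false.
(e) enterprise: |A| = 7, |A ∩ B| = 5; needs A ⊄ B (|A ∖ B| ≥ 1) — true.

1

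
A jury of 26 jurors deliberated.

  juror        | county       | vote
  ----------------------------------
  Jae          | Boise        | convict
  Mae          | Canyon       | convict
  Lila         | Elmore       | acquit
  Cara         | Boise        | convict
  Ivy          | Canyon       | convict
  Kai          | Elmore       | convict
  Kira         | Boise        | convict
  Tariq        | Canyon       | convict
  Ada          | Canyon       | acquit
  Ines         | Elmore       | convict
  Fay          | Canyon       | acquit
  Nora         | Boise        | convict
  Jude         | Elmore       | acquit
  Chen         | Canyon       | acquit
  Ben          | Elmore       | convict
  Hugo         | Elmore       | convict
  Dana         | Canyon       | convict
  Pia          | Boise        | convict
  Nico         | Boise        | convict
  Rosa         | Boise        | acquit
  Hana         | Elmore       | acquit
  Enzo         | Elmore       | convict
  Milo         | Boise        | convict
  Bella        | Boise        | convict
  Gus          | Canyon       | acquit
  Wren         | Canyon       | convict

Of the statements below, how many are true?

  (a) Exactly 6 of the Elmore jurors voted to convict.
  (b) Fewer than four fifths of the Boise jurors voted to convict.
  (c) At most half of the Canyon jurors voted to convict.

(a) Elmore: |A| = 8, |A ∩ B| = 5; needs |A ∩ B| = 6 — false.
(b) Boise: |A| = 9, |A ∩ B| = 8; needs |A ∩ B| / |A| < 4/5 — false.
(c) Canyon: |A| = 9, |A ∩ B| = 5; needs |A ∩ B| ≤ |A ∖ B| — false.

0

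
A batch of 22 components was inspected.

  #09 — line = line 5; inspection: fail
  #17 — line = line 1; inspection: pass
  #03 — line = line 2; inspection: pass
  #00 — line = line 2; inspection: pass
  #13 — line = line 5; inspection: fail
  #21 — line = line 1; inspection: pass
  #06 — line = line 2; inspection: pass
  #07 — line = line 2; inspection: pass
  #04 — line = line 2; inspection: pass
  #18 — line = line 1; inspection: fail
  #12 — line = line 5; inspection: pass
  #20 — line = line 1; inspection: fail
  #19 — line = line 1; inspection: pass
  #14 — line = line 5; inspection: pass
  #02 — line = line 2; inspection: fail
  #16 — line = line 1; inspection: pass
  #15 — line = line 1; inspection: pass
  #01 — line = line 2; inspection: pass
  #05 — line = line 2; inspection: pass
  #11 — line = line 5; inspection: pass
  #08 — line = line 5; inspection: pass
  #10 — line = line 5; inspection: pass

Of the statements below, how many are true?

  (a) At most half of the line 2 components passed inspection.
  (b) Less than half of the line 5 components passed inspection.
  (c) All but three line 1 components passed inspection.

(a) line 2: |A| = 8, |A ∩ B| = 7; needs |A ∩ B| ≤ |A ∖ B| — false.
(b) line 5: |A| = 7, |A ∩ B| = 5; needs |A ∩ B| < |A ∖ B| — false.
(c) line 1: |A| = 7, |A ∩ B| = 5; needs |A ∖ B| = 3 — false.

0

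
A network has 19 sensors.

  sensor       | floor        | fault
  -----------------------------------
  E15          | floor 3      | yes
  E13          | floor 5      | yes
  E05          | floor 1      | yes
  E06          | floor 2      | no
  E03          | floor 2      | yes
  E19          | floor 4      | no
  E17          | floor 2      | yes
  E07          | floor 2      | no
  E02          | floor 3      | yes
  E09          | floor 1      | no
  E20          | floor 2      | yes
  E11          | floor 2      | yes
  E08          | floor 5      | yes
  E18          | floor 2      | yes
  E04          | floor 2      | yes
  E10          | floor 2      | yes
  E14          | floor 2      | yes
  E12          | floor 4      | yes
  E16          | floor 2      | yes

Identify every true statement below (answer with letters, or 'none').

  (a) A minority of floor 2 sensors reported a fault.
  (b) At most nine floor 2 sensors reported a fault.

(b)

|A| = 11, |A ∩ B| = 9, |A ∖ B| = 2.
(a) |A ∩ B| < |A ∖ B|: fails.
(b) |A ∩ B| ≤ 9: holds.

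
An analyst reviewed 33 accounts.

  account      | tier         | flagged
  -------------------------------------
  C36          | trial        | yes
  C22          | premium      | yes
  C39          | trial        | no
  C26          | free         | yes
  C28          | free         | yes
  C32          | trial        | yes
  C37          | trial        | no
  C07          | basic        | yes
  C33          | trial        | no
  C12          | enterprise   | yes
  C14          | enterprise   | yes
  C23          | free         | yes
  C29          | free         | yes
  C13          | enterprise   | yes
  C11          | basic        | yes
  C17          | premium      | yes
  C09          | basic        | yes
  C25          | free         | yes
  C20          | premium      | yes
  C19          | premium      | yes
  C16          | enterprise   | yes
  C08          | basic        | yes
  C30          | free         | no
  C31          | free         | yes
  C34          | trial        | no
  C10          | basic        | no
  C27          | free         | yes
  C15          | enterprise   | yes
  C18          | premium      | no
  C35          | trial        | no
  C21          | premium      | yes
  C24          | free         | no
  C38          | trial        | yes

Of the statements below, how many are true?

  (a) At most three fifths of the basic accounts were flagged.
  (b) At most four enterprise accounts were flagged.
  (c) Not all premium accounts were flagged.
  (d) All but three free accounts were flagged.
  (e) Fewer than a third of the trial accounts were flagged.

(a) basic: |A| = 5, |A ∩ B| = 4; needs |A ∩ B| / |A| ≤ 3/5 — false.
(b) enterprise: |A| = 5, |A ∩ B| = 5; needs |A ∩ B| ≤ 4 — false.
(c) premium: |A| = 6, |A ∩ B| = 5; needs A ⊄ B (|A ∖ B| ≥ 1) — true.
(d) free: |A| = 9, |A ∩ B| = 7; needs |A ∖ B| = 3 — false.
(e) trial: |A| = 8, |A ∩ B| = 3; needs |A ∩ B| / |A| < 1/3 — false.

1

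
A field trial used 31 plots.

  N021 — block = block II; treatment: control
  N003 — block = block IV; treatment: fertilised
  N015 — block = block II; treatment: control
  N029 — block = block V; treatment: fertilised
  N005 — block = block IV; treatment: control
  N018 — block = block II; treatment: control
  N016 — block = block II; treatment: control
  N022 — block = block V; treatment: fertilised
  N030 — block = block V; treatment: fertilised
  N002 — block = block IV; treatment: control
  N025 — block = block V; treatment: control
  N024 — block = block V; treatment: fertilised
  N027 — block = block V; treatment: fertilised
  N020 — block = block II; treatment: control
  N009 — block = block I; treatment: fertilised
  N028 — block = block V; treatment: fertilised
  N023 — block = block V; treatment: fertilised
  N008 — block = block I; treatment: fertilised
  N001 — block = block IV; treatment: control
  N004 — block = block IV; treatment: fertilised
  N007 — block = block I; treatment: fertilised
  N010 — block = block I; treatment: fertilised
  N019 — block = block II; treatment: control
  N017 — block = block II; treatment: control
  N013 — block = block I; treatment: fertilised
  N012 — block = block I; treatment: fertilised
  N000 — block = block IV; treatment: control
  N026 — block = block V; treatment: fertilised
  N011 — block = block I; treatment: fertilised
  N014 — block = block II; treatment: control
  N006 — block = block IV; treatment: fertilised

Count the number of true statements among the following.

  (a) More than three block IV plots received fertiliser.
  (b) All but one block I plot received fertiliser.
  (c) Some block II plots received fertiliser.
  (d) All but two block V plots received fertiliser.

0

(a) block IV: |A| = 7, |A ∩ B| = 3; needs |A ∩ B| > 3 — false.
(b) block I: |A| = 7, |A ∩ B| = 7; needs |A ∖ B| = 1 — false.
(c) block II: |A| = 8, |A ∩ B| = 0; needs A ∩ B ≠ ∅ (|A ∩ B| ≥ 1) — false.
(d) block V: |A| = 9, |A ∩ B| = 8; needs |A ∖ B| = 2 — false.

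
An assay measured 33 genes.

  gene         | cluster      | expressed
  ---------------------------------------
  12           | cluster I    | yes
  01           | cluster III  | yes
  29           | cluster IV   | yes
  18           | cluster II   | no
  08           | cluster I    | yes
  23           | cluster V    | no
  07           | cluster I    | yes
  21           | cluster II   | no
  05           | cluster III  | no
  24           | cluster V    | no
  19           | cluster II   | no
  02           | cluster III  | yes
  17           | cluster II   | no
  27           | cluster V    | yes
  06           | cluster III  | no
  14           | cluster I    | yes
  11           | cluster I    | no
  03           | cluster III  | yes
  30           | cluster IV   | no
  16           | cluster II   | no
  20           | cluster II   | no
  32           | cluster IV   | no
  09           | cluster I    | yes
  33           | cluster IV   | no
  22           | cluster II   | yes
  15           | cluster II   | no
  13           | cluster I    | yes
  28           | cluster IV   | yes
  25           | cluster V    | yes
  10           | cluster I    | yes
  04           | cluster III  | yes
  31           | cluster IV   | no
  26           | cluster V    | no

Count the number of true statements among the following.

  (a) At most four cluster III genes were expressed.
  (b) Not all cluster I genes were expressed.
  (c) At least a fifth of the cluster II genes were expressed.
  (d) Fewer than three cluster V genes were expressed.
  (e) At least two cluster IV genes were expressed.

4

(a) cluster III: |A| = 6, |A ∩ B| = 4; needs |A ∩ B| ≤ 4 — true.
(b) cluster I: |A| = 8, |A ∩ B| = 7; needs A ⊄ B (|A ∖ B| ≥ 1) — true.
(c) cluster II: |A| = 8, |A ∩ B| = 1; needs |A ∩ B| / |A| ≥ 1/5 — false.
(d) cluster V: |A| = 5, |A ∩ B| = 2; needs |A ∩ B| < 3 — true.
(e) cluster IV: |A| = 6, |A ∩ B| = 2; needs |A ∩ B| ≥ 2 — true.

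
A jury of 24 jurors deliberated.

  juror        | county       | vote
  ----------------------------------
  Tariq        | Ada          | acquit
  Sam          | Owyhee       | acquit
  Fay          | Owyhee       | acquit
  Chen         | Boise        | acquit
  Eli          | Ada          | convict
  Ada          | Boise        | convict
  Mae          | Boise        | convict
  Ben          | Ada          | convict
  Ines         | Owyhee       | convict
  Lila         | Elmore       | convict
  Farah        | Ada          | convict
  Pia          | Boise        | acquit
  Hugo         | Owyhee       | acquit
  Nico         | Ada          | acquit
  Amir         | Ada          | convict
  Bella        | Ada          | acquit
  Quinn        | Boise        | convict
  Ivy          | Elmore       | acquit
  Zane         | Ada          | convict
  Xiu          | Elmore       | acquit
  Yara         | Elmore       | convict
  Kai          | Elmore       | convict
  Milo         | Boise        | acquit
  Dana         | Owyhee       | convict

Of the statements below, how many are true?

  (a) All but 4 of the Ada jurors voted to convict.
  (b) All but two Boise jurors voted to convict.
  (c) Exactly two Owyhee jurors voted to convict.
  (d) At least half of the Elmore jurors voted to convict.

(a) Ada: |A| = 8, |A ∩ B| = 5; needs |A ∖ B| = 4 — false.
(b) Boise: |A| = 6, |A ∩ B| = 3; needs |A ∖ B| = 2 — false.
(c) Owyhee: |A| = 5, |A ∩ B| = 2; needs |A ∩ B| = 2 — true.
(d) Elmore: |A| = 5, |A ∩ B| = 3; needs |A ∩ B| ≥ |A ∖ B| — true.

2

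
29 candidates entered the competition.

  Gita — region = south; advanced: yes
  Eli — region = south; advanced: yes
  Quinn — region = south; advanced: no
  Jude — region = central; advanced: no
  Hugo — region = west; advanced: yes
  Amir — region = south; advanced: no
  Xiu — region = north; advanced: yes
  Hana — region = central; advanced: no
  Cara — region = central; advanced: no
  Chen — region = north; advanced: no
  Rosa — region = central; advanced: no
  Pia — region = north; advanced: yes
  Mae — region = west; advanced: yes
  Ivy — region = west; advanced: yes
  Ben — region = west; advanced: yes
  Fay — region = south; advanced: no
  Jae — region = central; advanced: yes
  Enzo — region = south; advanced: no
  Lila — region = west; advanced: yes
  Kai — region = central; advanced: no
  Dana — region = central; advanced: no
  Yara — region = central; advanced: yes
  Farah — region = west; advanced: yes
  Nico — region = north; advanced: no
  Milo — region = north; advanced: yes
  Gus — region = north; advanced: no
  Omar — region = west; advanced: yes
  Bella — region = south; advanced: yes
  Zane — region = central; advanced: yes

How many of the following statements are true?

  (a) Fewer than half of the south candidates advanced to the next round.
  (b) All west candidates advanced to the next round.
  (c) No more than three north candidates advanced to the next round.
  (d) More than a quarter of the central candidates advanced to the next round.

(a) south: |A| = 7, |A ∩ B| = 3; needs |A ∩ B| < |A ∖ B| — true.
(b) west: |A| = 7, |A ∩ B| = 7; needs A ⊆ B, i.e. every element of A is in B (|A ∖ B| = 0) — true.
(c) north: |A| = 6, |A ∩ B| = 3; needs |A ∩ B| ≤ 3 — true.
(d) central: |A| = 9, |A ∩ B| = 3; needs |A ∩ B| / |A| > 1/4 — true.

4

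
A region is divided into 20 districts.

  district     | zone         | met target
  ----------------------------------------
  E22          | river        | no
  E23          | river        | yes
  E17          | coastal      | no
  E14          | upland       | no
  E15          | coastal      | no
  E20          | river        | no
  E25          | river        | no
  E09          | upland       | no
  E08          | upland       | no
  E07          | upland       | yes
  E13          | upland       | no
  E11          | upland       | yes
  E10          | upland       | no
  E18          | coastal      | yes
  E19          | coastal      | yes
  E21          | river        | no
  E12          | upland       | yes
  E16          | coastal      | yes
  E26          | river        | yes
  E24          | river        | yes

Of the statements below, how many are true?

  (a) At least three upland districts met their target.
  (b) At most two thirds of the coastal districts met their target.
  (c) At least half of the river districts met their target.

2

(a) upland: |A| = 8, |A ∩ B| = 3; needs |A ∩ B| ≥ 3 — true.
(b) coastal: |A| = 5, |A ∩ B| = 3; needs |A ∩ B| / |A| ≤ 2/3 — true.
(c) river: |A| = 7, |A ∩ B| = 3; needs |A ∩ B| ≥ |A ∖ B| — false.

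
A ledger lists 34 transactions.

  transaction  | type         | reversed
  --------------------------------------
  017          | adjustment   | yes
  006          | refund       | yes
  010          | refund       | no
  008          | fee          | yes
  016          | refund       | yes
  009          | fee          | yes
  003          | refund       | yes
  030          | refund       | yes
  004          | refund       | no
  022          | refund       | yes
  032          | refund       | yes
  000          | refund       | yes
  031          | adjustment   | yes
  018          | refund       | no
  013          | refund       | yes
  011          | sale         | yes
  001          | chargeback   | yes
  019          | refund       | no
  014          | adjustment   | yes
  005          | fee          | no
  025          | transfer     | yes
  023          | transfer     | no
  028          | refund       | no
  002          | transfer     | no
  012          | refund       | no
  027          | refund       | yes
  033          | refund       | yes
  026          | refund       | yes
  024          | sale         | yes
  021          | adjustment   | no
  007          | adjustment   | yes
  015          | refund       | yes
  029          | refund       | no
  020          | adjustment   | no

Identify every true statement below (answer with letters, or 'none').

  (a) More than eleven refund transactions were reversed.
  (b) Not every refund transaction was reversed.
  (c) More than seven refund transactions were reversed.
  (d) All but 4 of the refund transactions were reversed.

|A| = 19, |A ∩ B| = 12, |A ∖ B| = 7.
(a) |A ∩ B| > 11: holds.
(b) A ⊄ B (|A ∖ B| ≥ 1): holds.
(c) |A ∩ B| > 7: holds.
(d) |A ∖ B| = 4: fails.

(a), (b), (c)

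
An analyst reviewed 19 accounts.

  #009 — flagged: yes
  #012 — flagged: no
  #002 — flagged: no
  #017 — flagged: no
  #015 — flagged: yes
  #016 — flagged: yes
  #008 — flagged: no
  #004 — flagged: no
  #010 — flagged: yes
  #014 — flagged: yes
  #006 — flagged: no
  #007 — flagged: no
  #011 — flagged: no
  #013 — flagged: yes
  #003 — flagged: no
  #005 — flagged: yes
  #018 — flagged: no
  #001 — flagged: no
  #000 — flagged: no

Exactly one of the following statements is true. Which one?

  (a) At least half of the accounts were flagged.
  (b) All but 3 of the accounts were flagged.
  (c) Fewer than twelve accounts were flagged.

|A| = 19, |A ∩ B| = 7, |A ∖ B| = 12.
(a) requires |A ∩ B| ≥ |A ∖ B|: false.
(b) requires |A ∖ B| = 3: false.
(c) requires |A ∩ B| < 12: true.

(c)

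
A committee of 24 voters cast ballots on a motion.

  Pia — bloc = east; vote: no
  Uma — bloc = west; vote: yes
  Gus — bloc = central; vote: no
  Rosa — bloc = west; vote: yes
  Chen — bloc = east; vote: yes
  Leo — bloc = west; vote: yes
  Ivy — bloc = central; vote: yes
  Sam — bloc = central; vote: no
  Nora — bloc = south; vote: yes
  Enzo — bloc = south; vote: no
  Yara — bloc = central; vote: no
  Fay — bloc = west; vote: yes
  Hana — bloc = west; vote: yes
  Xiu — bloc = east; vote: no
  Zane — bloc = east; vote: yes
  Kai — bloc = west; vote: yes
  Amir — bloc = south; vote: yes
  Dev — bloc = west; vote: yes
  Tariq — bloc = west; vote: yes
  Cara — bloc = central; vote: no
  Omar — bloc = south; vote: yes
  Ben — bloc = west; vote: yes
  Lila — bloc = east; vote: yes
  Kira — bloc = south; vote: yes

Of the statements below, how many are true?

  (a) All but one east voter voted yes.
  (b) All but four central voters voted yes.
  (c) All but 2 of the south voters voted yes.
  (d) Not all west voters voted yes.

(a) east: |A| = 5, |A ∩ B| = 3; needs |A ∖ B| = 1 — false.
(b) central: |A| = 5, |A ∩ B| = 1; needs |A ∖ B| = 4 — true.
(c) south: |A| = 5, |A ∩ B| = 4; needs |A ∖ B| = 2 — false.
(d) west: |A| = 9, |A ∩ B| = 9; needs A ⊄ B (|A ∖ B| ≥ 1) — false.

1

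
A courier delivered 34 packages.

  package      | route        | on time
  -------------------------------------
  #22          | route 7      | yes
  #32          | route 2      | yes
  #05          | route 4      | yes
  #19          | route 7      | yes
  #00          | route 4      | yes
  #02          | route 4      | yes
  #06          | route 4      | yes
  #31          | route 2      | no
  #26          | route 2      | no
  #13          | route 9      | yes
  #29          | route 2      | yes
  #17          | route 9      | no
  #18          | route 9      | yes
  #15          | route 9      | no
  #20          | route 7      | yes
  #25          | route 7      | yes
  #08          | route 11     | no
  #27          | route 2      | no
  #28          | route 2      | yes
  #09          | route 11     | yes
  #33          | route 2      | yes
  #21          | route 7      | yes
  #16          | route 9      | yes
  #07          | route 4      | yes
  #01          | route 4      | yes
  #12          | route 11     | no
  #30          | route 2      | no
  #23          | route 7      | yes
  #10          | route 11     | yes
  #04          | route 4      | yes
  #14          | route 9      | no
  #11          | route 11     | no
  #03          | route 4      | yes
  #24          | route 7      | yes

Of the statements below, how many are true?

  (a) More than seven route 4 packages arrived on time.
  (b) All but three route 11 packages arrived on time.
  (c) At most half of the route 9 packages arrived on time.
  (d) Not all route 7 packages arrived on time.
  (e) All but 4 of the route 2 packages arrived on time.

(a) route 4: |A| = 8, |A ∩ B| = 8; needs |A ∩ B| > 7 — true.
(b) route 11: |A| = 5, |A ∩ B| = 2; needs |A ∖ B| = 3 — true.
(c) route 9: |A| = 6, |A ∩ B| = 3; needs |A ∩ B| ≤ |A ∖ B| — true.
(d) route 7: |A| = 7, |A ∩ B| = 7; needs A ⊄ B (|A ∖ B| ≥ 1) — false.
(e) route 2: |A| = 8, |A ∩ B| = 4; needs |A ∖ B| = 4 — true.

4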